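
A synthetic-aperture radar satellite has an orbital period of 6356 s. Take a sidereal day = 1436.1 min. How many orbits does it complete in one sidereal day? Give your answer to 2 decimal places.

13.56

Orbits per sidereal day = 86166 / 6356.0 = 13.557.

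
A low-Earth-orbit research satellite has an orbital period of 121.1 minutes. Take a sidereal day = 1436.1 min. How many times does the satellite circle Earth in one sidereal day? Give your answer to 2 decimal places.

11.86

T = 121.1 min = 7266.0 s.
Orbits per sidereal day = 86166 / 7266.0 = 11.859.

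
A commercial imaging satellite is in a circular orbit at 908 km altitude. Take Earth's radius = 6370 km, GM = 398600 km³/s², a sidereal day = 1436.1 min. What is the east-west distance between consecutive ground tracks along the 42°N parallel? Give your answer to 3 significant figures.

Semi-major axis a = 6370 + 908 = 7278 km. Period T = 2π√(a³/μ) = 2π√(7278³/398600) = 6179.2 s = 102.99 min.
Node shift per orbit = (6179.2/86166) × 360° = 25.82°.
Equatorial spacing = 25.82 × 111.2 km/° = 2870 km.
At 42° latitude, spacing = 2870 × cos(42°) = 2133 km.

2130 km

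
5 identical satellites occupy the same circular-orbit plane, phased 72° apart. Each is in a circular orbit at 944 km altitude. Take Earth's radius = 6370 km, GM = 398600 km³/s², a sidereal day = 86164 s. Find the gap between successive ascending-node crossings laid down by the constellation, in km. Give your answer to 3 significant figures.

578 km

Semi-major axis a = 6370 + 944 = 7314 km. Period T = 2π√(a³/μ) = 2π√(7314³/398600) = 6225.1 s = 103.75 min.
Single-satellite node shift = (6225.1/86164) × 360° = 26.01°.
With 5 satellites evenly phased, successive equator crossings are 26.01/5 = 5.202° apart.
That is 5.202 × 111.2 = 578 km at the equator.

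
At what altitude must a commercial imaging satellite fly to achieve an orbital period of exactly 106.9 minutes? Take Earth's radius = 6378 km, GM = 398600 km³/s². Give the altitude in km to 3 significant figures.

1080 km

T = 106.9 min = 6414.0 s.
From T = 2π√(a³/μ): a = (μ T²/4π²)^(1/3) = (398600 × 6414.0² / 4π²)^(1/3) = 7461 km.
Altitude h = a − R = 7461 − 6378 = 1083 km.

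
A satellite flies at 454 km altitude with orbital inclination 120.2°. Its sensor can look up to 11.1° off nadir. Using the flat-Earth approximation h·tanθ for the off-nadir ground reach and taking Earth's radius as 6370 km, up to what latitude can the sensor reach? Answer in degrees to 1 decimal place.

60.6°

Retrograde orbit: the ground track reaches ±(180° − i) = ±(180 − 120.2) = ±59.8°.
Sensor half-swath on the ground ≈ 454·tan(11.1°) = 89 km = 0.80° of latitude.
Maximum observable latitude ≈ 59.8 + 0.80 = 60.6°.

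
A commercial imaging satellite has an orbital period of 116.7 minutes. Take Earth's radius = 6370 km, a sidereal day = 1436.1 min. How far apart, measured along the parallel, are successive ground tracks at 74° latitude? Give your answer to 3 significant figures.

T = 116.7 min = 7002.0 s.
Node shift per orbit = (7002.0/86166) × 360° = 29.25°.
Equatorial spacing = 29.25 × 111.2 km/° = 3252 km.
At 74° latitude, spacing = 3252 × cos(74°) = 896 km.

896 km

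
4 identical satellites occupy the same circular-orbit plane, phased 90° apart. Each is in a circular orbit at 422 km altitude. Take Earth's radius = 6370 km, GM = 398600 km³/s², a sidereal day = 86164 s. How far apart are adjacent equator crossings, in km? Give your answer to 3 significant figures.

Semi-major axis a = 6370 + 422 = 6792 km. Period T = 2π√(a³/μ) = 2π√(6792³/398600) = 5570.7 s = 92.84 min.
Single-satellite node shift = (5570.7/86164) × 360° = 23.27°.
With 4 satellites evenly phased, successive equator crossings are 23.27/4 = 5.819° apart.
That is 5.819 × 111.2 = 647 km at the equator.

647 km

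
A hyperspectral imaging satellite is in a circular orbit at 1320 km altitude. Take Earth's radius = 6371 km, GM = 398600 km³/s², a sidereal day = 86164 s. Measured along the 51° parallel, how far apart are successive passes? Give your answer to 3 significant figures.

1960 km

Semi-major axis a = 6371 + 1320 = 7691 km. Period T = 2π√(a³/μ) = 2π√(7691³/398600) = 6712.5 s = 111.88 min.
Node shift per orbit = (6712.5/86164) × 360° = 28.05°.
Equatorial spacing = 28.05 × 111.2 km/° = 3119 km.
At 51° latitude, spacing = 3119 × cos(51°) = 1963 km.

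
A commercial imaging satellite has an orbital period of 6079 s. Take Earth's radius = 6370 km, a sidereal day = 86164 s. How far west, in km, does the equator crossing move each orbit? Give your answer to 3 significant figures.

During one orbit Earth rotates (6079.0 / 86164) × 360° = 25.40°.
At the equator that is 25.40° × (2π·6370/360) km/° = 25.40 × 111.2 = 2824 km.

2820 km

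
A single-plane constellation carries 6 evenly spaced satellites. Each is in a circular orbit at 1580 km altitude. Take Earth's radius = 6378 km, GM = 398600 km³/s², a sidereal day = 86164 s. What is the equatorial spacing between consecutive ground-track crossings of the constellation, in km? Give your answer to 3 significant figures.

Semi-major axis a = 6378 + 1580 = 7958 km. Period T = 2π√(a³/μ) = 2π√(7958³/398600) = 7065.1 s = 117.75 min.
Single-satellite node shift = (7065.1/86164) × 360° = 29.52°.
With 6 satellites evenly phased, successive equator crossings are 29.52/6 = 4.920° apart.
That is 4.920 × 111.3 = 548 km at the equator.

548 km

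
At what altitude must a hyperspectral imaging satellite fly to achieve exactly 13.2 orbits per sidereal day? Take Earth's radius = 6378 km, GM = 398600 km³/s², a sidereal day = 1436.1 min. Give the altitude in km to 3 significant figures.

1170 km

Required period T = 86166 / 13.2 = 6527.7 s.
From T = 2π√(a³/μ): a = (μ T²/4π²)^(1/3) = (398600 × 6527.7² / 4π²)^(1/3) = 7549 km.
Altitude h = a − R = 7549 − 6378 = 1171 km.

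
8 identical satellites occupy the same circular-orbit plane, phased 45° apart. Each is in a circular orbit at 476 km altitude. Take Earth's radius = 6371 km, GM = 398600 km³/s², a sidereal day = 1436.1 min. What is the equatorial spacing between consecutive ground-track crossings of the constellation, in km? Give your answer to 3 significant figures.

Semi-major axis a = 6371 + 476 = 6847 km. Period T = 2π√(a³/μ) = 2π√(6847³/398600) = 5638.5 s = 93.97 min.
Single-satellite node shift = (5638.5/86166) × 360° = 23.56°.
With 8 satellites evenly phased, successive equator crossings are 23.56/8 = 2.945° apart.
That is 2.945 × 111.2 = 327 km at the equator.

327 km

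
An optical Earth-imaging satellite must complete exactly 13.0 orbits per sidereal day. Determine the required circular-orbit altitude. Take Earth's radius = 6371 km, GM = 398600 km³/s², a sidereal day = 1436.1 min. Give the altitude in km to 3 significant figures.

1260 km

Required period T = 86166 / 13.0 = 6628.2 s.
From T = 2π√(a³/μ): a = (μ T²/4π²)^(1/3) = (398600 × 6628.2² / 4π²)^(1/3) = 7626 km.
Altitude h = a − R = 7626 − 6371 = 1255 km.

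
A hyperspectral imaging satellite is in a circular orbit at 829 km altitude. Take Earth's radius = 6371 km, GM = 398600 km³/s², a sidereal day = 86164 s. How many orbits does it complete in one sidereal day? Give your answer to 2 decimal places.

14.17

Semi-major axis a = 6371 + 829 = 7200 km. Period T = 2π√(a³/μ) = 2π√(7200³/398600) = 6080.1 s = 101.33 min.
Orbits per sidereal day = 86164 / 6080.1 = 14.172.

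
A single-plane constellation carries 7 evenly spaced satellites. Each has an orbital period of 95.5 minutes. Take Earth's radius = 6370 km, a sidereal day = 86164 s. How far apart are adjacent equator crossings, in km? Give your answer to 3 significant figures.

T = 95.5 min = 5730.0 s.
Single-satellite node shift = (5730.0/86164) × 360° = 23.94°.
With 7 satellites evenly phased, successive equator crossings are 23.94/7 = 3.420° apart.
That is 3.420 × 111.2 = 380 km at the equator.

380 km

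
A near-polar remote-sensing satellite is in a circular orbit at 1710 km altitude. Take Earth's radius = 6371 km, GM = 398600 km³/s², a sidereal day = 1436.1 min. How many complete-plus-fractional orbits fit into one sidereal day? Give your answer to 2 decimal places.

11.92

Semi-major axis a = 6371 + 1710 = 8081 km. Period T = 2π√(a³/μ) = 2π√(8081³/398600) = 7229.5 s = 120.49 min.
Orbits per sidereal day = 86166 / 7229.5 = 11.919.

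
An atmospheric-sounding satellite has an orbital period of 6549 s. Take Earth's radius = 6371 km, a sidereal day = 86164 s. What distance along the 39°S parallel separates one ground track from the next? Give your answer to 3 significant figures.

Node shift per orbit = (6549.0/86164) × 360° = 27.36°.
Equatorial spacing = 27.36 × 111.2 km/° = 3043 km.
At 39° latitude, spacing = 3043 × cos(39°) = 2364 km.

2360 km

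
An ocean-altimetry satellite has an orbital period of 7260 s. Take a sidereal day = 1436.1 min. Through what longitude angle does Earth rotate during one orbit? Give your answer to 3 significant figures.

During one orbit Earth rotates (7260.0 / 86166) × 360° = 30.33°.

30.3°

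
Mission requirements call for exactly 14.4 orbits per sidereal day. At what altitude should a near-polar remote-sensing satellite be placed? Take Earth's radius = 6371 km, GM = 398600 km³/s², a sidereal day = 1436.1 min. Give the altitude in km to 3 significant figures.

753 km

Required period T = 86166 / 14.4 = 5983.8 s.
From T = 2π√(a³/μ): a = (μ T²/4π²)^(1/3) = (398600 × 5983.8² / 4π²)^(1/3) = 7124 km.
Altitude h = a − R = 7124 − 6371 = 753 km.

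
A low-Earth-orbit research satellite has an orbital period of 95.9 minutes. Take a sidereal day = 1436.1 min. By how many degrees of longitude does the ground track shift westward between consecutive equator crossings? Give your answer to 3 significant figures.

T = 95.9 min = 5754.0 s.
During one orbit Earth rotates (5754.0 / 86166) × 360° = 24.04°.

24.0°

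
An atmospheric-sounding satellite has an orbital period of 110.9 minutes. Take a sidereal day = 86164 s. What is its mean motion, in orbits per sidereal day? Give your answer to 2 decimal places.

T = 110.9 min = 6654.0 s.
Orbits per sidereal day = 86164 / 6654.0 = 12.949.

12.95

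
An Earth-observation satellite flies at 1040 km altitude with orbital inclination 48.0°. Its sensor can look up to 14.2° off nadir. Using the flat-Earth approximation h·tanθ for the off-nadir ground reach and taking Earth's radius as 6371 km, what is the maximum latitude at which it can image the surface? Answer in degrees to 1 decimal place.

50.4°

For a prograde orbit the ground track reaches latitude ±i = ±48.0°.
Sensor half-swath on the ground ≈ 1040·tan(14.2°) = 263 km = 2.37° of latitude.
Maximum observable latitude ≈ 48.0 + 2.37 = 50.4°.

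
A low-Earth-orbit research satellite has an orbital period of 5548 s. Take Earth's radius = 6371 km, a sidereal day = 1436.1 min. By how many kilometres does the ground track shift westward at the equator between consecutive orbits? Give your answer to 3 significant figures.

During one orbit Earth rotates (5548.0 / 86166) × 360° = 23.18°.
At the equator that is 23.18° × (2π·6371/360) km/° = 23.18 × 111.2 = 2577 km.

2580 km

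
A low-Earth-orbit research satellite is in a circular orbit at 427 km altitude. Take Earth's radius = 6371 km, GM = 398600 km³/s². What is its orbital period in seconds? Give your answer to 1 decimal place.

5578.1 seconds

Semi-major axis a = 6371 + 427 = 6798 km. Period T = 2π√(a³/μ) = 2π√(6798³/398600) = 5578.1 s = 92.97 min.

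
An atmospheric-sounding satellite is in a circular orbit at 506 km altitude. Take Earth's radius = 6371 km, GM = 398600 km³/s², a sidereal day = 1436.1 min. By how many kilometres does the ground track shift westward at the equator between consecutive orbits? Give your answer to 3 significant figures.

Semi-major axis a = 6371 + 506 = 6877 km. Period T = 2π√(a³/μ) = 2π√(6877³/398600) = 5675.6 s = 94.59 min.
During one orbit Earth rotates (5675.6 / 86166) × 360° = 23.71°.
At the equator that is 23.71° × (2π·6371/360) km/° = 23.71 × 111.2 = 2637 km.

2640 km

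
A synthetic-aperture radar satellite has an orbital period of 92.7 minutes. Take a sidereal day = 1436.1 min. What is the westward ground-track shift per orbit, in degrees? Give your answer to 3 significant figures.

23.2°

T = 92.7 min = 5562.0 s.
During one orbit Earth rotates (5562.0 / 86166) × 360° = 23.24°.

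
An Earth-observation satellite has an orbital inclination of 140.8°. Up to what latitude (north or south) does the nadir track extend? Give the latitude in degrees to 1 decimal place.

39.2°

Retrograde orbit: the ground track reaches ±(180° − i) = ±(180 − 140.8) = ±39.2°.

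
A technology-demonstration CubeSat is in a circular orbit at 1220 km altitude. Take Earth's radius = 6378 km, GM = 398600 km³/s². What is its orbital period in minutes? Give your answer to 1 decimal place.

109.9 min

Semi-major axis a = 6378 + 1220 = 7598 km. Period T = 2π√(a³/μ) = 2π√(7598³/398600) = 6591.1 s = 109.85 min.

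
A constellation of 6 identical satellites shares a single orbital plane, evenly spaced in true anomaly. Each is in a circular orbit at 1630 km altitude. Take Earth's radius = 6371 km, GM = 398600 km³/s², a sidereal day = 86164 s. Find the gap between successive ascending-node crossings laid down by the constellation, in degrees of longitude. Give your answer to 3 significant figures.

Semi-major axis a = 6371 + 1630 = 8001 km. Period T = 2π√(a³/μ) = 2π√(8001³/398600) = 7122.4 s = 118.71 min.
Single-satellite node shift = (7122.4/86164) × 360° = 29.76°.
With 6 satellites evenly phased, successive equator crossings are 29.76/6 = 4.960° apart.

4.96°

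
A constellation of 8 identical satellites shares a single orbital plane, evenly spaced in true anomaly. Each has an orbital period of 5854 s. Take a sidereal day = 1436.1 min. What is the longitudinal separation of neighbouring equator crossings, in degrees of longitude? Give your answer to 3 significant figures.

3.06°

Single-satellite node shift = (5854.0/86166) × 360° = 24.46°.
With 8 satellites evenly phased, successive equator crossings are 24.46/8 = 3.057° apart.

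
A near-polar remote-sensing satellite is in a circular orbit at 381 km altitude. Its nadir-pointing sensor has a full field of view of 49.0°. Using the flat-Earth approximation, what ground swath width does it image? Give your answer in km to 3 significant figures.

347 km

Half-angle = 49.0°/2 = 24.5°.
Swath width ≈ 2h·tan(θ/2) = 2 × 381 × tan(24.5°) = 347.3 km.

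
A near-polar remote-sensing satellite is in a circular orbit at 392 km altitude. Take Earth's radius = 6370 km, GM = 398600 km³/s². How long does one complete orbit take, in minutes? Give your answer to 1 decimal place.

92.2 min

Semi-major axis a = 6370 + 392 = 6762 km. Period T = 2π√(a³/μ) = 2π√(6762³/398600) = 5533.8 s = 92.23 min.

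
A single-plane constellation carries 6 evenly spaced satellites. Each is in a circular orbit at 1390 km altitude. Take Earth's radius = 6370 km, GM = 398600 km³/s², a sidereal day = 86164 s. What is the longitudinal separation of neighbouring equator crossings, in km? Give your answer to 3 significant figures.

527 km

Semi-major axis a = 6370 + 1390 = 7760 km. Period T = 2π√(a³/μ) = 2π√(7760³/398600) = 6803.1 s = 113.38 min.
Single-satellite node shift = (6803.1/86164) × 360° = 28.42°.
With 6 satellites evenly phased, successive equator crossings are 28.42/6 = 4.737° apart.
That is 4.737 × 111.2 = 527 km at the equator.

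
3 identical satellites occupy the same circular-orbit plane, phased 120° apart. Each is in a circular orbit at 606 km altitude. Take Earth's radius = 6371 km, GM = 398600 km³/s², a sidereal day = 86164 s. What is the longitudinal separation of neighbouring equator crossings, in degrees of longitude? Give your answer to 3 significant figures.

8.08°

Semi-major axis a = 6371 + 606 = 6977 km. Period T = 2π√(a³/μ) = 2π√(6977³/398600) = 5799.8 s = 96.66 min.
Single-satellite node shift = (5799.8/86164) × 360° = 24.23°.
With 3 satellites evenly phased, successive equator crossings are 24.23/3 = 8.077° apart.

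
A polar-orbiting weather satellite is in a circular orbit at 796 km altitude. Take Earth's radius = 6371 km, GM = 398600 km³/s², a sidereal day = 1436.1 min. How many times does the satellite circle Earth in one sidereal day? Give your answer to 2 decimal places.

Semi-major axis a = 6371 + 796 = 7167 km. Period T = 2π√(a³/μ) = 2π√(7167³/398600) = 6038.3 s = 100.64 min.
Orbits per sidereal day = 86166 / 6038.3 = 14.270.

14.27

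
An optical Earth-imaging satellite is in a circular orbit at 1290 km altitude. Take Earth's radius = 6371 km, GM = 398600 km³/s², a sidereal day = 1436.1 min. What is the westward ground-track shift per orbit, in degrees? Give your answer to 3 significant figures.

Semi-major axis a = 6371 + 1290 = 7661 km. Period T = 2π√(a³/μ) = 2π√(7661³/398600) = 6673.3 s = 111.22 min.
During one orbit Earth rotates (6673.3 / 86166) × 360° = 27.88°.

27.9°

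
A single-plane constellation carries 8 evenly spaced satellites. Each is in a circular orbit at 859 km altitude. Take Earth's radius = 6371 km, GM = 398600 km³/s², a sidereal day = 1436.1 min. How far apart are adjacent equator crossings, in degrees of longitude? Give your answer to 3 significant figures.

Semi-major axis a = 6371 + 859 = 7230 km. Period T = 2π√(a³/μ) = 2π√(7230³/398600) = 6118.1 s = 101.97 min.
Single-satellite node shift = (6118.1/86166) × 360° = 25.56°.
With 8 satellites evenly phased, successive equator crossings are 25.56/8 = 3.195° apart.

3.20°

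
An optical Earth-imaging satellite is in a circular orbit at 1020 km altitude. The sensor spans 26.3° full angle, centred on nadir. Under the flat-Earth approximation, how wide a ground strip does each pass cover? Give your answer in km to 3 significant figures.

477 km

Half-angle = 26.3°/2 = 13.15°.
Swath width ≈ 2h·tan(θ/2) = 2 × 1020 × tan(13.15°) = 476.6 km.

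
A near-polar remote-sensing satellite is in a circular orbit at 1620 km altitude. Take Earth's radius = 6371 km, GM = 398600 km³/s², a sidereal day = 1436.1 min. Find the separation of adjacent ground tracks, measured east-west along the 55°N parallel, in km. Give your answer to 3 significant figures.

Semi-major axis a = 6371 + 1620 = 7991 km. Period T = 2π√(a³/μ) = 2π√(7991³/398600) = 7109.1 s = 118.48 min.
Node shift per orbit = (7109.1/86166) × 360° = 29.70°.
Equatorial spacing = 29.70 × 111.2 km/° = 3303 km.
At 55° latitude, spacing = 3303 × cos(55°) = 1894 km.

1890 km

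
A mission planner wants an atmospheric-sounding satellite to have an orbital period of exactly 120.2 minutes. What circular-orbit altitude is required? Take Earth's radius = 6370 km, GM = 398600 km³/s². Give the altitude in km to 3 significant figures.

T = 120.2 min = 7212.0 s.
From T = 2π√(a³/μ): a = (μ T²/4π²)^(1/3) = (398600 × 7212.0² / 4π²)^(1/3) = 8068 km.
Altitude h = a − R = 8068 − 6370 = 1698 km.

1700 km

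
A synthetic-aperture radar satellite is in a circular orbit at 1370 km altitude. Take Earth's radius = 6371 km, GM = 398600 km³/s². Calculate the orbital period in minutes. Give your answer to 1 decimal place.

Semi-major axis a = 6371 + 1370 = 7741 km. Period T = 2π√(a³/μ) = 2π√(7741³/398600) = 6778.1 s = 112.97 min.

113.0 min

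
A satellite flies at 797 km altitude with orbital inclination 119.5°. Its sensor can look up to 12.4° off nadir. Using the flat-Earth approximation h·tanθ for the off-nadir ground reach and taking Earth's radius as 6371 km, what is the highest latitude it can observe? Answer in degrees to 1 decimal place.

62.1°

Retrograde orbit: the ground track reaches ±(180° − i) = ±(180 − 119.5) = ±60.5°.
Sensor half-swath on the ground ≈ 797·tan(12.4°) = 175 km = 1.58° of latitude.
Maximum observable latitude ≈ 60.5 + 1.58 = 62.1°.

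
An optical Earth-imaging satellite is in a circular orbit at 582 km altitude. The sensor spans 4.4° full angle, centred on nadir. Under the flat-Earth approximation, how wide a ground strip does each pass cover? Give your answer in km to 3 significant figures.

44.7 km

Half-angle = 4.4°/2 = 2.2°.
Swath width ≈ 2h·tan(θ/2) = 2 × 582 × tan(2.2°) = 44.7 km.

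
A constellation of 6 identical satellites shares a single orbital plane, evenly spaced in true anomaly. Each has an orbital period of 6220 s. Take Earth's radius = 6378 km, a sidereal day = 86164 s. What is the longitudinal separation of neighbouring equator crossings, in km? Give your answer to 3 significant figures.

Single-satellite node shift = (6220.0/86164) × 360° = 25.99°.
With 6 satellites evenly phased, successive equator crossings are 25.99/6 = 4.331° apart.
That is 4.331 × 111.3 = 482 km at the equator.

482 km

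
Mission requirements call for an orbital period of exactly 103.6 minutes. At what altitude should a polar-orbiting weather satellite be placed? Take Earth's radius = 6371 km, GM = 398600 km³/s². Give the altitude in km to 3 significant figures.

T = 103.6 min = 6216.0 s.
From T = 2π√(a³/μ): a = (μ T²/4π²)^(1/3) = (398600 × 6216.0² / 4π²)^(1/3) = 7307 km.
Altitude h = a − R = 7307 − 6371 = 936 km.

936 km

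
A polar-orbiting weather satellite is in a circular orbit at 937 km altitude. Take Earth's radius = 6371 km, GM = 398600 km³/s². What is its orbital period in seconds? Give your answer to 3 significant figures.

Semi-major axis a = 6371 + 937 = 7308 km. Period T = 2π√(a³/μ) = 2π√(7308³/398600) = 6217.4 s = 103.62 min.

6220 seconds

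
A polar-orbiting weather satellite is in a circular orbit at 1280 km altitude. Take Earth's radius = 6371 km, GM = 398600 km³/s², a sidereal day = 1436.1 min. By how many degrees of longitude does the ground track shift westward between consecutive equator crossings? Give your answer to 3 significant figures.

Semi-major axis a = 6371 + 1280 = 7651 km. Period T = 2π√(a³/μ) = 2π√(7651³/398600) = 6660.2 s = 111.00 min.
During one orbit Earth rotates (6660.2 / 86166) × 360° = 27.83°.

27.8°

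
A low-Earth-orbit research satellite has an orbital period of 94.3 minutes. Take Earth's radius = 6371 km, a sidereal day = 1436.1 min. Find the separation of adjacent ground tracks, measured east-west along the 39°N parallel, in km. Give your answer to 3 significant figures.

2040 km

T = 94.3 min = 5658.0 s.
Node shift per orbit = (5658.0/86166) × 360° = 23.64°.
Equatorial spacing = 23.64 × 111.2 km/° = 2629 km.
At 39° latitude, spacing = 2629 × cos(39°) = 2043 km.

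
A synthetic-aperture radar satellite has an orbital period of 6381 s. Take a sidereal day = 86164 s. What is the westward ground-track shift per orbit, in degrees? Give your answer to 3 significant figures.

26.7°

During one orbit Earth rotates (6381.0 / 86164) × 360° = 26.66°.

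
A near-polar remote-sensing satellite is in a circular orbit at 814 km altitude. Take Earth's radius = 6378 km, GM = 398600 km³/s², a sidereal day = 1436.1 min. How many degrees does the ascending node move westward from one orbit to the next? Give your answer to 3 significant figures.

Semi-major axis a = 6378 + 814 = 7192 km. Period T = 2π√(a³/μ) = 2π√(7192³/398600) = 6070.0 s = 101.17 min.
During one orbit Earth rotates (6070.0 / 86166) × 360° = 25.36°.

25.4°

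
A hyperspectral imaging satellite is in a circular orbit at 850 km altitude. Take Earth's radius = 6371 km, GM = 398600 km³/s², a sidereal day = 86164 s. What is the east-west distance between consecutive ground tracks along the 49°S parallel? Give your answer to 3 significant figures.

1860 km

Semi-major axis a = 6371 + 850 = 7221 km. Period T = 2π√(a³/μ) = 2π√(7221³/398600) = 6106.7 s = 101.78 min.
Node shift per orbit = (6106.7/86164) × 360° = 25.51°.
Equatorial spacing = 25.51 × 111.2 km/° = 2837 km.
At 49° latitude, spacing = 2837 × cos(49°) = 1861 km.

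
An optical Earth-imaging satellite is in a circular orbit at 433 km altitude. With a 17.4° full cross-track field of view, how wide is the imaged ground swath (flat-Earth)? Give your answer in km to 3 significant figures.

Half-angle = 17.4°/2 = 8.7°.
Swath width ≈ 2h·tan(θ/2) = 2 × 433 × tan(8.7°) = 132.5 km.

133 km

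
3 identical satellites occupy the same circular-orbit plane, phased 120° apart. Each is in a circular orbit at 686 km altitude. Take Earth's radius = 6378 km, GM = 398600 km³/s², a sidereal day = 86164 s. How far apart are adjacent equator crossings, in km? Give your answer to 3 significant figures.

916 km

Semi-major axis a = 6378 + 686 = 7064 km. Period T = 2π√(a³/μ) = 2π√(7064³/398600) = 5908.6 s = 98.48 min.
Single-satellite node shift = (5908.6/86164) × 360° = 24.69°.
With 3 satellites evenly phased, successive equator crossings are 24.69/3 = 8.229° apart.
That is 8.229 × 111.3 = 916 km at the equator.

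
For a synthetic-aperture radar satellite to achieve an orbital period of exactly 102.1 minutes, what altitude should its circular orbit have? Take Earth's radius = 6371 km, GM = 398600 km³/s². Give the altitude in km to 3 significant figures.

T = 102.1 min = 6126.0 s.
From T = 2π√(a³/μ): a = (μ T²/4π²)^(1/3) = (398600 × 6126.0² / 4π²)^(1/3) = 7236 km.
Altitude h = a − R = 7236 − 6371 = 865 km.

865 km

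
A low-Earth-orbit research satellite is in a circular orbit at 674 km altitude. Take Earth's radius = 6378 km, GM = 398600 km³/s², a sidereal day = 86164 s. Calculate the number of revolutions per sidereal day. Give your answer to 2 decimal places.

Semi-major axis a = 6378 + 674 = 7052 km. Period T = 2π√(a³/μ) = 2π√(7052³/398600) = 5893.6 s = 98.23 min.
Orbits per sidereal day = 86164 / 5893.6 = 14.620.

14.62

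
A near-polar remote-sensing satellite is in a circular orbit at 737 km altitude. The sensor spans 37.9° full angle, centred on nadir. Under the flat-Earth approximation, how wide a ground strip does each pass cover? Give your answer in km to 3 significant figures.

Half-angle = 37.9°/2 = 18.95°.
Swath width ≈ 2h·tan(θ/2) = 2 × 737 × tan(18.95°) = 506.1 km.

506 km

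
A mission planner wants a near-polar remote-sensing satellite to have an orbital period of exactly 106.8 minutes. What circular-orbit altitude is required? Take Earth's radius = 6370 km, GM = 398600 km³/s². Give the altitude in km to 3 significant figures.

T = 106.8 min = 6408.0 s.
From T = 2π√(a³/μ): a = (μ T²/4π²)^(1/3) = (398600 × 6408.0² / 4π²)^(1/3) = 7457 km.
Altitude h = a − R = 7457 − 6370 = 1087 km.

1090 km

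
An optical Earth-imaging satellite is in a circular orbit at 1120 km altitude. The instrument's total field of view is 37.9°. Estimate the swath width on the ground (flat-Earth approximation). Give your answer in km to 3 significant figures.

769 km

Half-angle = 37.9°/2 = 18.95°.
Swath width ≈ 2h·tan(θ/2) = 2 × 1120 × tan(18.95°) = 769.1 km.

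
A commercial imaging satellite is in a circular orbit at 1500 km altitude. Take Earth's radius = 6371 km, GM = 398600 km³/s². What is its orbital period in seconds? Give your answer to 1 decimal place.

6949.5 seconds

Semi-major axis a = 6371 + 1500 = 7871 km. Period T = 2π√(a³/μ) = 2π√(7871³/398600) = 6949.5 s = 115.83 min.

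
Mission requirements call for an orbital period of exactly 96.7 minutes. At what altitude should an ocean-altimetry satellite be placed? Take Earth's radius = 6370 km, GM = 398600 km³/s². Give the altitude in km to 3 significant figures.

T = 96.7 min = 5802.0 s.
From T = 2π√(a³/μ): a = (μ T²/4π²)^(1/3) = (398600 × 5802.0² / 4π²)^(1/3) = 6979 km.
Altitude h = a − R = 6979 − 6370 = 609 km.

609 km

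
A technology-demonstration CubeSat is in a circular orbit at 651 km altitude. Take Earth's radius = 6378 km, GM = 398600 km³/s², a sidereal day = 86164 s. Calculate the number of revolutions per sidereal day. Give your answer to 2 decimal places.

14.69

Semi-major axis a = 6378 + 651 = 7029 km. Period T = 2π√(a³/μ) = 2π√(7029³/398600) = 5864.8 s = 97.75 min.
Orbits per sidereal day = 86164 / 5864.8 = 14.692.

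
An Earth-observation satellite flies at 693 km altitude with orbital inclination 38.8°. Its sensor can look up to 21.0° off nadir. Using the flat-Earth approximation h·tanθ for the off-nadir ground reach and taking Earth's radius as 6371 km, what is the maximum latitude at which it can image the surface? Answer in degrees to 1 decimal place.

41.2°

For a prograde orbit the ground track reaches latitude ±i = ±38.8°.
Sensor half-swath on the ground ≈ 693·tan(21.0°) = 266 km = 2.39° of latitude.
Maximum observable latitude ≈ 38.8 + 2.39 = 41.2°.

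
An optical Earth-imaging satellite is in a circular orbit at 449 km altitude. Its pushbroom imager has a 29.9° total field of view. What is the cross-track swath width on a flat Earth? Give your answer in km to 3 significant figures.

240 km

Half-angle = 29.9°/2 = 14.95°.
Swath width ≈ 2h·tan(θ/2) = 2 × 449 × tan(14.95°) = 239.8 km.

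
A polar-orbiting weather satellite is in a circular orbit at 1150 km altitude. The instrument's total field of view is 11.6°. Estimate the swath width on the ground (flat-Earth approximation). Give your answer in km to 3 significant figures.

234 km

Half-angle = 11.6°/2 = 5.8°.
Swath width ≈ 2h·tan(θ/2) = 2 × 1150 × tan(5.8°) = 233.6 km.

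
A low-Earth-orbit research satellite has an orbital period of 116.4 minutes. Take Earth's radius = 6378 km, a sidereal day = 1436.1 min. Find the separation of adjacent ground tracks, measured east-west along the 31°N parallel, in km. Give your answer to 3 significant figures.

T = 116.4 min = 6984.0 s.
Node shift per orbit = (6984.0/86166) × 360° = 29.18°.
Equatorial spacing = 29.18 × 111.3 km/° = 3248 km.
At 31° latitude, spacing = 3248 × cos(31°) = 2784 km.

2780 km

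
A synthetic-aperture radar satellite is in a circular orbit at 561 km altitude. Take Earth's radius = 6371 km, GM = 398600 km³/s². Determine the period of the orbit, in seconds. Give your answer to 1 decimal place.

Semi-major axis a = 6371 + 561 = 6932 km. Period T = 2π√(a³/μ) = 2π√(6932³/398600) = 5743.8 s = 95.73 min.

5743.8 seconds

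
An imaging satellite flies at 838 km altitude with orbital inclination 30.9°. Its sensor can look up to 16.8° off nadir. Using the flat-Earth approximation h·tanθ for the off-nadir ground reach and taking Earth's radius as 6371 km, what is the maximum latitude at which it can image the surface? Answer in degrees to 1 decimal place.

For a prograde orbit the ground track reaches latitude ±i = ±30.9°.
Sensor half-swath on the ground ≈ 838·tan(16.8°) = 253 km = 2.28° of latitude.
Maximum observable latitude ≈ 30.9 + 2.28 = 33.2°.

33.2°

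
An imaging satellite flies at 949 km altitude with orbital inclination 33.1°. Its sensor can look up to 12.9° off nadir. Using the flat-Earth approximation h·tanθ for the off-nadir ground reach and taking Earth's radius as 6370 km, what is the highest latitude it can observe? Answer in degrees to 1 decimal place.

For a prograde orbit the ground track reaches latitude ±i = ±33.1°.
Sensor half-swath on the ground ≈ 949·tan(12.9°) = 217 km = 1.95° of latitude.
Maximum observable latitude ≈ 33.1 + 1.95 = 35.1°.

35.1°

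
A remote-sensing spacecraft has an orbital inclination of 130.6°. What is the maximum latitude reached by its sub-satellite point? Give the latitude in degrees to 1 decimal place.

49.4°

Retrograde orbit: the ground track reaches ±(180° − i) = ±(180 − 130.6) = ±49.4°.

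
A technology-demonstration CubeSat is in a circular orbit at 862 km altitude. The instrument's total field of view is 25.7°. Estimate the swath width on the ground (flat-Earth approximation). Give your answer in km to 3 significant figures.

393 km

Half-angle = 25.7°/2 = 12.85°.
Swath width ≈ 2h·tan(θ/2) = 2 × 862 × tan(12.85°) = 393.3 km.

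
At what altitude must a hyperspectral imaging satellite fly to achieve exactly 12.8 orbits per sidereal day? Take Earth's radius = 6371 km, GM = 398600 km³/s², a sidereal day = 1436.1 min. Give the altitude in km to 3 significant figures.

Required period T = 86166 / 12.8 = 6731.7 s.
From T = 2π√(a³/μ): a = (μ T²/4π²)^(1/3) = (398600 × 6731.7² / 4π²)^(1/3) = 7706 km.
Altitude h = a − R = 7706 − 6371 = 1335 km.

1330 km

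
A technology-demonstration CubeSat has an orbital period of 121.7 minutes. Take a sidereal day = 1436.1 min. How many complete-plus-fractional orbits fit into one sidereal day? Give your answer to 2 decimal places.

11.80

T = 121.7 min = 7302.0 s.
Orbits per sidereal day = 86166 / 7302.0 = 11.800.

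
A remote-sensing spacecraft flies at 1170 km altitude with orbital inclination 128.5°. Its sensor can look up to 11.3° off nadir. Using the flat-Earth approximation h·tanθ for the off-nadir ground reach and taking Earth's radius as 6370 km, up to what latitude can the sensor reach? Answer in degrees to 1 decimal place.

53.6°

Retrograde orbit: the ground track reaches ±(180° − i) = ±(180 − 128.5) = ±51.5°.
Sensor half-swath on the ground ≈ 1170·tan(11.3°) = 234 km = 2.10° of latitude.
Maximum observable latitude ≈ 51.5 + 2.10 = 53.6°.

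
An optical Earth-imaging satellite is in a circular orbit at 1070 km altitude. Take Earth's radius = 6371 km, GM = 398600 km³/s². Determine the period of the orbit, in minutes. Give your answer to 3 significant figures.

106 min

Semi-major axis a = 6371 + 1070 = 7441 km. Period T = 2π√(a³/μ) = 2π√(7441³/398600) = 6387.9 s = 106.47 min.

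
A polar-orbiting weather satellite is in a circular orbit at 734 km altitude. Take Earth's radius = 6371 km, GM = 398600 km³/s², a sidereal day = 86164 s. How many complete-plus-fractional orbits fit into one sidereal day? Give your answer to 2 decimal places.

14.46

Semi-major axis a = 6371 + 734 = 7105 km. Period T = 2π√(a³/μ) = 2π√(7105³/398600) = 5960.2 s = 99.34 min.
Orbits per sidereal day = 86164 / 5960.2 = 14.457.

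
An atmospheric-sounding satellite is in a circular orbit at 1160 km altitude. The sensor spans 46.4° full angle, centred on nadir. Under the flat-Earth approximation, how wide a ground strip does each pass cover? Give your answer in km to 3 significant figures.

Half-angle = 46.4°/2 = 23.2°.
Swath width ≈ 2h·tan(θ/2) = 2 × 1160 × tan(23.2°) = 994.4 km.

994 km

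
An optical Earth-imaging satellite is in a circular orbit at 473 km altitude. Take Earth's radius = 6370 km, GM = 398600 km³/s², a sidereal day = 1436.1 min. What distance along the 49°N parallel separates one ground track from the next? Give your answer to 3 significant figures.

Semi-major axis a = 6370 + 473 = 6843 km. Period T = 2π√(a³/μ) = 2π√(6843³/398600) = 5633.5 s = 93.89 min.
Node shift per orbit = (5633.5/86166) × 360° = 23.54°.
Equatorial spacing = 23.54 × 111.2 km/° = 2617 km.
At 49° latitude, spacing = 2617 × cos(49°) = 1717 km.

1720 km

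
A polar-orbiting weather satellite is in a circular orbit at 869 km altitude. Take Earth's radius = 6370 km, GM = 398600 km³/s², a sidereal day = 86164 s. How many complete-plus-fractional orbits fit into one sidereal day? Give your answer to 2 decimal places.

Semi-major axis a = 6370 + 869 = 7239 km. Period T = 2π√(a³/μ) = 2π√(7239³/398600) = 6129.6 s = 102.16 min.
Orbits per sidereal day = 86164 / 6129.6 = 14.057.

14.06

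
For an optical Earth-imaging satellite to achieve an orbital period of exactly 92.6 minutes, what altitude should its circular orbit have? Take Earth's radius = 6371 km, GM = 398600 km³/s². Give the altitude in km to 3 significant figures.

409 km

T = 92.6 min = 5556.0 s.
From T = 2π√(a³/μ): a = (μ T²/4π²)^(1/3) = (398600 × 5556.0² / 4π²)^(1/3) = 6780 km.
Altitude h = a − R = 6780 − 6371 = 409 km.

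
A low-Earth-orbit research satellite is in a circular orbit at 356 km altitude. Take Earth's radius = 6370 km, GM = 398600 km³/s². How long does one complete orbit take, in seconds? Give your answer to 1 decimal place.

5489.7 seconds

Semi-major axis a = 6370 + 356 = 6726 km. Period T = 2π√(a³/μ) = 2π√(6726³/398600) = 5489.7 s = 91.49 min.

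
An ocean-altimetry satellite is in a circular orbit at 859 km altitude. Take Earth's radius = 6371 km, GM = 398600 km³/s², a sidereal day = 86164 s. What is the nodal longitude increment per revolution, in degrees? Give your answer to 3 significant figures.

25.6°

Semi-major axis a = 6371 + 859 = 7230 km. Period T = 2π√(a³/μ) = 2π√(7230³/398600) = 6118.1 s = 101.97 min.
During one orbit Earth rotates (6118.1 / 86164) × 360° = 25.56°.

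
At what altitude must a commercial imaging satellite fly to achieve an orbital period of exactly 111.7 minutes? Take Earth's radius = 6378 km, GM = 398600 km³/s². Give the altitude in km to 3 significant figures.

1300 km

T = 111.7 min = 6702.0 s.
From T = 2π√(a³/μ): a = (μ T²/4π²)^(1/3) = (398600 × 6702.0² / 4π²)^(1/3) = 7683 km.
Altitude h = a − R = 7683 − 6378 = 1305 km.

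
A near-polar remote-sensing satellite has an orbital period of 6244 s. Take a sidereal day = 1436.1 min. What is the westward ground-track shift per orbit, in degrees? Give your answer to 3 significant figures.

26.1°

During one orbit Earth rotates (6244.0 / 86166) × 360° = 26.09°.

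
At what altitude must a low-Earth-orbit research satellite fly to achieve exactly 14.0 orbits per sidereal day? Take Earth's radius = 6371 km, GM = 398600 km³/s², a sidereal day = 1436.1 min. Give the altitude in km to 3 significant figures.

Required period T = 86166 / 14.0 = 6154.7 s.
From T = 2π√(a³/μ): a = (μ T²/4π²)^(1/3) = (398600 × 6154.7² / 4π²)^(1/3) = 7259 km.
Altitude h = a − R = 7259 − 6371 = 888 km.

888 km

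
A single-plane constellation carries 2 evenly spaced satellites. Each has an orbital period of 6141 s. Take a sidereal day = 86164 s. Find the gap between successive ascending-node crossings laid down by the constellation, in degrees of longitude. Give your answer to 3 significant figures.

Single-satellite node shift = (6141.0/86164) × 360° = 25.66°.
With 2 satellites evenly phased, successive equator crossings are 25.66/2 = 12.829° apart.

12.8°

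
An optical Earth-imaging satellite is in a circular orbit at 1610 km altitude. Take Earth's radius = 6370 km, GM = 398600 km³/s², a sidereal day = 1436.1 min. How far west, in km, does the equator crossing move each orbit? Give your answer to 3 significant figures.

3300 km

Semi-major axis a = 6370 + 1610 = 7980 km. Period T = 2π√(a³/μ) = 2π√(7980³/398600) = 7094.4 s = 118.24 min.
During one orbit Earth rotates (7094.4 / 86166) × 360° = 29.64°.
At the equator that is 29.64° × (2π·6370/360) km/° = 29.64 × 111.2 = 3295 km.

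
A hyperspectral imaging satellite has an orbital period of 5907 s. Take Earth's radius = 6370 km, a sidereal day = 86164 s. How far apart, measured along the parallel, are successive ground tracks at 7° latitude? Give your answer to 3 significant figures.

Node shift per orbit = (5907.0/86164) × 360° = 24.68°.
Equatorial spacing = 24.68 × 111.2 km/° = 2744 km.
At 7° latitude, spacing = 2744 × cos(7°) = 2723 km.

2720 km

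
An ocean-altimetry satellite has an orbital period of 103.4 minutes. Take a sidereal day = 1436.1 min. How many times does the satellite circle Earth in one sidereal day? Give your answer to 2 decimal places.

13.89

T = 103.4 min = 6204.0 s.
Orbits per sidereal day = 86166 / 6204.0 = 13.889.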